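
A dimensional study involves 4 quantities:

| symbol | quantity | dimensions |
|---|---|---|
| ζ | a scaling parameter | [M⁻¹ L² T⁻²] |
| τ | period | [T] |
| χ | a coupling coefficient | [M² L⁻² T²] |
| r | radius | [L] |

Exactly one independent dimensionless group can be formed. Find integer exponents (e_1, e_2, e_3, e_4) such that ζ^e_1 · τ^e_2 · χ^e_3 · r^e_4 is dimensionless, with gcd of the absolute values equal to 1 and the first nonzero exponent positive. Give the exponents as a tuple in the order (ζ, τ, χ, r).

M: e_1·(-1) + e_2·(0) + e_3·(2) + e_4·(0) = 0
L: e_1·(2) + e_2·(0) + e_3·(-2) + e_4·(1) = 0
T: e_1·(-2) + e_2·(1) + e_3·(2) + e_4·(0) = 0
Solving this homogeneous linear system for the smallest-integer solution (first nonzero entry positive) gives (2, 2, 1, -2).

(2, 2, 1, -2)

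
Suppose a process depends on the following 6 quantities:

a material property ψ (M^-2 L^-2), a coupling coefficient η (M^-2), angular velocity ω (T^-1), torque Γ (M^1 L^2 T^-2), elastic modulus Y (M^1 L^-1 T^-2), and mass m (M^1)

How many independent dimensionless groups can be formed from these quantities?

3

There are 6 variables and 3 base dimensions (M, L, T).
The dimension matrix has rank 3.
Independent dimensionless groups: 6 − 3 = 3.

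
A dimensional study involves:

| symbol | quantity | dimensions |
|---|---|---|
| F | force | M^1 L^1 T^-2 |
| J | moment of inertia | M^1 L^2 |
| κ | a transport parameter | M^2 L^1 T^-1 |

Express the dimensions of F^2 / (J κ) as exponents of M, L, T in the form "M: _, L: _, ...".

M: -1, L: -1, T: -3

Collect each base-dimension exponent across the product:
  M: 2·(1) − (1) − (2) = -1
  L: 2·(1) − (2) − (1) = -1
  T: 2·(-2) − (0) − (-1) = -3
So the dimensions are [M⁻¹ L⁻¹ T⁻³].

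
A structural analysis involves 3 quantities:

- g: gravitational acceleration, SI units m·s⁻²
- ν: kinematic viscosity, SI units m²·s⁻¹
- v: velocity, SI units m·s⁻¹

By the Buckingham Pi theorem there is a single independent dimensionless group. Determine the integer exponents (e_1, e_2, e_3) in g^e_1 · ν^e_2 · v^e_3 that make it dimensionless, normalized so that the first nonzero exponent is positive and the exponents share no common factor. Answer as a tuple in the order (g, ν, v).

L: e_1·(1) + e_2·(2) + e_3·(1) = 0
T: e_1·(-2) + e_2·(-1) + e_3·(-1) = 0
Solving this homogeneous linear system for the smallest-integer solution (first nonzero entry positive) gives (1, 1, -3).

(1, 1, -3)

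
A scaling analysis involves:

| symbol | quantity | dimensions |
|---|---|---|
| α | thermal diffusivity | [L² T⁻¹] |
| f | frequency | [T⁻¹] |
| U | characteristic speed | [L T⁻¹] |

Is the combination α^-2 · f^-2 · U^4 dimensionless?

Sum the exponent of each base dimension across the product:
  M: −2·[α]_M − 2·[f]_M + 4·[U]_M = −2·(0) − 2·(0) + 4·(0) = 0
  L: −2·[α]_L − 2·[f]_L + 4·[U]_L = −2·(2) − 2·(0) + 4·(1) = 0
  T: −2·[α]_T − 2·[f]_T + 4·[U]_T = −2·(-1) − 2·(-1) + 4·(-1) = 0
  Θ: −2·[α]_Θ − 2·[f]_Θ + 4·[U]_Θ = −2·(0) − 2·(0) + 4·(0) = 0
All base exponents vanish — dimensionless.

yes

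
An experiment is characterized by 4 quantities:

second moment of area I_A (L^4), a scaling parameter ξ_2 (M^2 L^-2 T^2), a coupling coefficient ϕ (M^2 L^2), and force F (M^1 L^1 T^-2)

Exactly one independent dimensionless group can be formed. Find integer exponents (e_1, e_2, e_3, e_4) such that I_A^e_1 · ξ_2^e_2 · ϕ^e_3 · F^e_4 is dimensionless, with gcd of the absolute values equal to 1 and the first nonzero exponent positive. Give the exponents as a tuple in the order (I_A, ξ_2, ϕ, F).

(2, 2, -3, 2)

M: e_1·(0) + e_2·(2) + e_3·(2) + e_4·(1) = 0
L: e_1·(4) + e_2·(-2) + e_3·(2) + e_4·(1) = 0
T: e_1·(0) + e_2·(2) + e_3·(0) + e_4·(-2) = 0
Solving this homogeneous linear system for the smallest-integer solution (first nonzero entry positive) gives (2, 2, -3, 2).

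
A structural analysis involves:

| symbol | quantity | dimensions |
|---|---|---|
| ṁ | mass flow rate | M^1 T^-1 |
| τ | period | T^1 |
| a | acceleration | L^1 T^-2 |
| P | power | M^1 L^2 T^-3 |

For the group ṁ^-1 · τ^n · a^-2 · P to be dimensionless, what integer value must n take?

-2

Balance the T exponent: (1)·n from τ, plus −(-1) − 2·(-2) + (-3) = 2 from the rest, must sum to zero.
n + 2 = 0, so n = -2.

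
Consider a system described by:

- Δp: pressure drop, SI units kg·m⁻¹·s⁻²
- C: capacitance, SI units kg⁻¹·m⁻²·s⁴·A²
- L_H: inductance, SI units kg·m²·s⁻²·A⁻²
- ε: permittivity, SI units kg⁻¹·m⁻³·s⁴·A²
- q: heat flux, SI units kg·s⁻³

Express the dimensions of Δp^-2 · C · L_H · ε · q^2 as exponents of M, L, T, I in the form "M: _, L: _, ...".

M: -1, L: -1, T: 4, I: 2

Collect each base-dimension exponent across the product:
  M: −2·(1) + (-1) + (1) + (-1) + 2·(1) = -1
  L: −2·(-1) + (-2) + (2) + (-3) + 2·(0) = -1
  T: −2·(-2) + (4) + (-2) + (4) + 2·(-3) = 4
  I: −2·(0) + (2) + (-2) + (2) + 2·(0) = 2
So the dimensions are [M⁻¹ L⁻¹ T⁴ I²].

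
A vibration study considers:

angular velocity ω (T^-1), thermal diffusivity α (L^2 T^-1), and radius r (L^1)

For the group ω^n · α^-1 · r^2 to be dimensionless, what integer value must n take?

Balance the T exponent: (-1)·n from ω, plus −(-1) + 2·(0) = 1 from the rest, must sum to zero.
−n + 1 = 0, so n = 1.

1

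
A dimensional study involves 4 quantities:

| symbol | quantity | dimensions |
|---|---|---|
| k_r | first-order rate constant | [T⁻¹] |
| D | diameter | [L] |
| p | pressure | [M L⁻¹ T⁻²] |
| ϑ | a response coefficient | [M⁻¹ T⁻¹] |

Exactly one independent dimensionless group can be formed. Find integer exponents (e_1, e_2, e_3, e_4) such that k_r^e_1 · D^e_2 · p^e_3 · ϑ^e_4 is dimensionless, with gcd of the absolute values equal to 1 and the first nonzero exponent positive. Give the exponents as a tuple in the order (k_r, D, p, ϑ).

(3, -1, -1, -1)

M: e_1·(0) + e_2·(0) + e_3·(1) + e_4·(-1) = 0
L: e_1·(0) + e_2·(1) + e_3·(-1) + e_4·(0) = 0
T: e_1·(-1) + e_2·(0) + e_3·(-2) + e_4·(-1) = 0
Solving this homogeneous linear system for the smallest-integer solution (first nonzero entry positive) gives (3, -1, -1, -1).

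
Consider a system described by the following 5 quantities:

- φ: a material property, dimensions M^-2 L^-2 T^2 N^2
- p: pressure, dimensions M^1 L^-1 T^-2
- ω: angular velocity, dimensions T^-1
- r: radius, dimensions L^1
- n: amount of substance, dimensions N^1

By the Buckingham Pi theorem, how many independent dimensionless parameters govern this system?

There are 5 variables and 4 base dimensions (M, L, T, N).
The dimension matrix has rank 4.
Independent dimensionless groups: 5 − 4 = 1.

1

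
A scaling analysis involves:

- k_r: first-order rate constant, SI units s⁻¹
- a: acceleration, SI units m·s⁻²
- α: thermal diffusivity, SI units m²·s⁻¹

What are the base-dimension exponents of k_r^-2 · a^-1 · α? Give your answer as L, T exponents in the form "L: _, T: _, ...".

Collect each base-dimension exponent across the product:
  L: −2·(0) − (1) + (2) = 1
  T: −2·(-1) − (-2) + (-1) = 3
So the dimensions are [L T³].

L: 1, T: 3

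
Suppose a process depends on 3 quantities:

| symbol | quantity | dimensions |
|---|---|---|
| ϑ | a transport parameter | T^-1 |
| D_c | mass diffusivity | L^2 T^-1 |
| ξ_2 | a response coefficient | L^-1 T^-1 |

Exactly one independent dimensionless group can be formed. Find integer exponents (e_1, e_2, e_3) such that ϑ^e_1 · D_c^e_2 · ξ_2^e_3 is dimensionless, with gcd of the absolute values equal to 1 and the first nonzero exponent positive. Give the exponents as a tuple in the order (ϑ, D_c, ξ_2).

L: e_1·(0) + e_2·(2) + e_3·(-1) = 0
T: e_1·(-1) + e_2·(-1) + e_3·(-1) = 0
Solving this homogeneous linear system for the smallest-integer solution (first nonzero entry positive) gives (3, -1, -2).

(3, -1, -2)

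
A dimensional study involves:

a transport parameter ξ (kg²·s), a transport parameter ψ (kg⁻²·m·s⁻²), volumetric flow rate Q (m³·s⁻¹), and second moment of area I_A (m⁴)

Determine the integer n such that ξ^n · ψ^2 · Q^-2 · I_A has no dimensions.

Balance the M exponent: (2)·n from ξ, plus 2·(-2) − 2·(0) + (0) = -4 from the rest, must sum to zero.
2n − 4 = 0, so n = 2.

2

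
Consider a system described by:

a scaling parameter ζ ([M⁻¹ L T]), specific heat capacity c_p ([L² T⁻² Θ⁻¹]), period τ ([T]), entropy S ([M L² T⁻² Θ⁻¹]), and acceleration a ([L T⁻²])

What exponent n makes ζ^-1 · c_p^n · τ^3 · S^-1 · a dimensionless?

1

Balance the L exponent: (2)·n from c_p, plus −(1) + 3·(0) − (2) + (1) = -2 from the rest, must sum to zero.
2n − 2 = 0, so n = 1.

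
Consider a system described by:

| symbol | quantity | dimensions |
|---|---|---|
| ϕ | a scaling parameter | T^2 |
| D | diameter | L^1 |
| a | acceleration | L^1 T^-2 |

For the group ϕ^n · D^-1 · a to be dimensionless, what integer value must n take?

1

Balance the T exponent: (2)·n from ϕ, plus −(0) + (-2) = -2 from the rest, must sum to zero.
2n − 2 = 0, so n = 1.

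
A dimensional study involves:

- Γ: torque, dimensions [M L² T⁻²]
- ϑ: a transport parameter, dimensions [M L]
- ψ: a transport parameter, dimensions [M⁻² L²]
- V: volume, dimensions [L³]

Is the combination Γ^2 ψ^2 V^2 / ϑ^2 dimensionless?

Sum the exponent of each base dimension across the product:
  M: 2·[Γ]_M − 2·[ϑ]_M + 2·[ψ]_M + 2·[V]_M = 2·(1) − 2·(1) + 2·(-2) + 2·(0) = -4
  L: 2·[Γ]_L − 2·[ϑ]_L + 2·[ψ]_L + 2·[V]_L = 2·(2) − 2·(1) + 2·(2) + 2·(3) = 12
  T: 2·[Γ]_T − 2·[ϑ]_T + 2·[ψ]_T + 2·[V]_T = 2·(-2) − 2·(0) + 2·(0) + 2·(0) = -4
Net dimensions [M⁻⁴ L¹² T⁻⁴] ≠ [1] — not dimensionless.

no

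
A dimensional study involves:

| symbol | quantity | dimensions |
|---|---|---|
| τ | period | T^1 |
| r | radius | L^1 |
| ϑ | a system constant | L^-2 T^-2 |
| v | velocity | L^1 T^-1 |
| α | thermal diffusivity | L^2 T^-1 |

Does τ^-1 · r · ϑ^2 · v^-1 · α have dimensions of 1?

no

Sum the exponent of each base dimension across the product:
  L: −[τ]_L + [r]_L + 2·[ϑ]_L − [v]_L + [α]_L = −(0) + (1) + 2·(-2) − (1) + (2) = -2
  T: −[τ]_T + [r]_T + 2·[ϑ]_T − [v]_T + [α]_T = −(1) + (0) + 2·(-2) − (-1) + (-1) = -5
Net dimensions [L⁻² T⁻⁵] ≠ [1] — not dimensionless.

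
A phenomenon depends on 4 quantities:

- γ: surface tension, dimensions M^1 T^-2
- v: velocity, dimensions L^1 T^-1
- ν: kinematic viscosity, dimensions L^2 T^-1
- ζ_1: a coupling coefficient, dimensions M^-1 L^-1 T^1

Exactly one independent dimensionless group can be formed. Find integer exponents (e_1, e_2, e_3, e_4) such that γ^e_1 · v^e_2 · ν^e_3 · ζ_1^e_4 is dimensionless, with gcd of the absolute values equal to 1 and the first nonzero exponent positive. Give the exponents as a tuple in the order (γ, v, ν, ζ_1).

(1, -3, 2, 1)

M: e_1·(1) + e_2·(0) + e_3·(0) + e_4·(-1) = 0
L: e_1·(0) + e_2·(1) + e_3·(2) + e_4·(-1) = 0
T: e_1·(-2) + e_2·(-1) + e_3·(-1) + e_4·(1) = 0
Solving this homogeneous linear system for the smallest-integer solution (first nonzero entry positive) gives (1, -3, 2, 1).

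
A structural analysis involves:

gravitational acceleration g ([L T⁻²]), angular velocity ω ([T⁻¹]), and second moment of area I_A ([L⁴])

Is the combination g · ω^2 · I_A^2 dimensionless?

Sum the exponent of each base dimension across the product:
  L: [g]_L + 2·[ω]_L + 2·[I_A]_L = (1) + 2·(0) + 2·(4) = 9
  T: [g]_T + 2·[ω]_T + 2·[I_A]_T = (-2) + 2·(-1) + 2·(0) = -4
Net dimensions [L⁹ T⁻⁴] ≠ [1] — not dimensionless.

no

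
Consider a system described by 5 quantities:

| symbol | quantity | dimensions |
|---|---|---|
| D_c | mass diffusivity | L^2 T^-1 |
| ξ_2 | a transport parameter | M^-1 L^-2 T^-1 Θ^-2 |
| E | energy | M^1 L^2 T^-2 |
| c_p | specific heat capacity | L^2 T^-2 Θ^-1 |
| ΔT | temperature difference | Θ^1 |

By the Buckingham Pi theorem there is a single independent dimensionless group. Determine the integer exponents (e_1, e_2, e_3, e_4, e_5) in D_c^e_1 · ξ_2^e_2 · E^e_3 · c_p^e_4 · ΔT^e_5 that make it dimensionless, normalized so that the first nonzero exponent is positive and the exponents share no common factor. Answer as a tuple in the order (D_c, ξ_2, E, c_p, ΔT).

M: e_1·(0) + e_2·(-1) + e_3·(1) + e_4·(0) + e_5·(0) = 0
L: e_1·(2) + e_2·(-2) + e_3·(2) + e_4·(2) + e_5·(0) = 0
T: e_1·(-1) + e_2·(-1) + e_3·(-2) + e_4·(-2) + e_5·(0) = 0
Θ: e_1·(0) + e_2·(-2) + e_3·(0) + e_4·(-1) + e_5·(1) = 0
Solving this homogeneous linear system for the smallest-integer solution (first nonzero entry positive) gives (3, 1, 1, -3, -1).

(3, 1, 1, -3, -1)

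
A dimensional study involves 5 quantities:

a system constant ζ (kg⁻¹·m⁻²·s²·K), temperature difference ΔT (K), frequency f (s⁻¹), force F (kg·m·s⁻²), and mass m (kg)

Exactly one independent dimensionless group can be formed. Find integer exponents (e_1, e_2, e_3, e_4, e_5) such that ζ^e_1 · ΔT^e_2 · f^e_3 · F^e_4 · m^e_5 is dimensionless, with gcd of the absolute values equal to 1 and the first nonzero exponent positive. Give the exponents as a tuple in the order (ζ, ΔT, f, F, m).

(1, -1, -2, 2, -1)

M: e_1·(-1) + e_2·(0) + e_3·(0) + e_4·(1) + e_5·(1) = 0
L: e_1·(-2) + e_2·(0) + e_3·(0) + e_4·(1) + e_5·(0) = 0
T: e_1·(2) + e_2·(0) + e_3·(-1) + e_4·(-2) + e_5·(0) = 0
Θ: e_1·(1) + e_2·(1) + e_3·(0) + e_4·(0) + e_5·(0) = 0
Solving this homogeneous linear system for the smallest-integer solution (first nonzero entry positive) gives (1, -1, -2, 2, -1).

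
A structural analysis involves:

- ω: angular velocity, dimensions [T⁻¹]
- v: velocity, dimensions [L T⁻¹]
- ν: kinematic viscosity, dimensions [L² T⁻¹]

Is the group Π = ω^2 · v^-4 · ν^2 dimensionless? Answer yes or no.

Sum the exponent of each base dimension across the product:
  L: 2·[ω]_L − 4·[v]_L + 2·[ν]_L = 2·(0) − 4·(1) + 2·(2) = 0
  T: 2·[ω]_T − 4·[v]_T + 2·[ν]_T = 2·(-1) − 4·(-1) + 2·(-1) = 0
All base exponents vanish — dimensionless.

yes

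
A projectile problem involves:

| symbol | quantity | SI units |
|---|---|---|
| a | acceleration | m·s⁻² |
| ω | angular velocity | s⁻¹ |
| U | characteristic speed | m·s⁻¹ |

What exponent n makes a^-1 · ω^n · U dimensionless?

1

Balance the T exponent: (-1)·n from ω, plus −(-2) + (-1) = 1 from the rest, must sum to zero.
−n + 1 = 0, so n = 1.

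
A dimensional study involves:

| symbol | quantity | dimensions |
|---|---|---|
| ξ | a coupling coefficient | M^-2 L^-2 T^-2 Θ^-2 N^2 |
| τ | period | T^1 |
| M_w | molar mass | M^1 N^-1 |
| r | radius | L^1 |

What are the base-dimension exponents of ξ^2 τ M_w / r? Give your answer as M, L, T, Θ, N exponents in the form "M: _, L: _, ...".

M: -3, L: -5, T: -3, Θ: -4, N: 3

Collect each base-dimension exponent across the product:
  M: 2·(-2) + (0) + (1) − (0) = -3
  L: 2·(-2) + (0) + (0) − (1) = -5
  T: 2·(-2) + (1) + (0) − (0) = -3
  Θ: 2·(-2) + (0) + (0) − (0) = -4
  N: 2·(2) + (0) + (-1) − (0) = 3
So the dimensions are [M⁻³ L⁻⁵ T⁻³ Θ⁻⁴ N³].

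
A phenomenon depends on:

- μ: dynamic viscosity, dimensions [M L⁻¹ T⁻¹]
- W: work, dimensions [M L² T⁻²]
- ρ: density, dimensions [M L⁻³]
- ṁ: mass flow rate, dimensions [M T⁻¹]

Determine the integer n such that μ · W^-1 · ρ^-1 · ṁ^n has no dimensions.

1

Balance the M exponent: (1)·n from ṁ, plus (1) − (1) − (1) = -1 from the rest, must sum to zero.
n − 1 = 0, so n = 1.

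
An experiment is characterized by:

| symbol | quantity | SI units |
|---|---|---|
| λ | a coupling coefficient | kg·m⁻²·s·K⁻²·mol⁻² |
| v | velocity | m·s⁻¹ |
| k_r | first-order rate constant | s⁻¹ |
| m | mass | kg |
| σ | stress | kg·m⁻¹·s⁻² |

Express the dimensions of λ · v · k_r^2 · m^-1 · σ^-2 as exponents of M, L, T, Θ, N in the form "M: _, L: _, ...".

M: -2, L: 1, T: 2, Θ: -2, N: -2

Collect each base-dimension exponent across the product:
  M: (1) + (0) + 2·(0) − (1) − 2·(1) = -2
  L: (-2) + (1) + 2·(0) − (0) − 2·(-1) = 1
  T: (1) + (-1) + 2·(-1) − (0) − 2·(-2) = 2
  Θ: (-2) + (0) + 2·(0) − (0) − 2·(0) = -2
  N: (-2) + (0) + 2·(0) − (0) − 2·(0) = -2
So the dimensions are [M⁻² L T² Θ⁻² N⁻²].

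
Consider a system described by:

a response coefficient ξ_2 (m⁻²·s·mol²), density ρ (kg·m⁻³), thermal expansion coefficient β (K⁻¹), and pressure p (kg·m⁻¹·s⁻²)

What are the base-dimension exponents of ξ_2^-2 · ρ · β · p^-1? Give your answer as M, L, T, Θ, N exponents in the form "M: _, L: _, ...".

Collect each base-dimension exponent across the product:
  M: −2·(0) + (1) + (0) − (1) = 0
  L: −2·(-2) + (-3) + (0) − (-1) = 2
  T: −2·(1) + (0) + (0) − (-2) = 0
  Θ: −2·(0) + (0) + (-1) − (0) = -1
  N: −2·(2) + (0) + (0) − (0) = -4
So the dimensions are [L² Θ⁻¹ N⁻⁴].

M: 0, L: 2, T: 0, Θ: -1, N: -4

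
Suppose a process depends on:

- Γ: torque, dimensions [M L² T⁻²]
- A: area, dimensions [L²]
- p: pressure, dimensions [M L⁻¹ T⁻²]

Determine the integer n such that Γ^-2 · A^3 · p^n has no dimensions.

2

Balance the M exponent: (1)·n from p, plus −2·(1) + 3·(0) = -2 from the rest, must sum to zero.
n − 2 = 0, so n = 2.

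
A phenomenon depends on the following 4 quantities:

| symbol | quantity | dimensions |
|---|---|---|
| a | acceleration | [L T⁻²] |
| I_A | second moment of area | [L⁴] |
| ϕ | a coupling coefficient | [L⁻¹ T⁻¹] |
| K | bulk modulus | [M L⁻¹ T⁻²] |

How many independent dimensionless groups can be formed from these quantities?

There are 4 variables and 3 base dimensions (M, L, T).
The dimension matrix has rank 3.
Independent dimensionless groups: 4 − 3 = 1.

1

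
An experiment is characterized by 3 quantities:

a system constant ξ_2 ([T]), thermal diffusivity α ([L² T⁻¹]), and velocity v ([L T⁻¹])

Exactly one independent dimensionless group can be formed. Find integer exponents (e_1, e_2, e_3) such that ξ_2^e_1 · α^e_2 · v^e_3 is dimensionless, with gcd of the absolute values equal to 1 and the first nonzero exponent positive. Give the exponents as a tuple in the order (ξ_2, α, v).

(1, -1, 2)

L: e_1·(0) + e_2·(2) + e_3·(1) = 0
T: e_1·(1) + e_2·(-1) + e_3·(-1) = 0
Solving this homogeneous linear system for the smallest-integer solution (first nonzero entry positive) gives (1, -1, 2).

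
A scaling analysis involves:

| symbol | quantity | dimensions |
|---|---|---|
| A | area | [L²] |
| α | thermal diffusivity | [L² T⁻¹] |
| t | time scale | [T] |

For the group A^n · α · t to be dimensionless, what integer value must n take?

Balance the L exponent: (2)·n from A, plus (2) + (0) = 2 from the rest, must sum to zero.
2n + 2 = 0, so n = -1.

-1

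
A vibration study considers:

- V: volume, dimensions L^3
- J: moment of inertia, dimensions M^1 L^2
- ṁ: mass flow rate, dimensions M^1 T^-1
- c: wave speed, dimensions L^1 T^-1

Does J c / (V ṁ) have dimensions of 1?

Sum the exponent of each base dimension across the product:
  M: −[V]_M + [J]_M − [ṁ]_M + [c]_M = −(0) + (1) − (1) + (0) = 0
  L: −[V]_L + [J]_L − [ṁ]_L + [c]_L = −(3) + (2) − (0) + (1) = 0
  T: −[V]_T + [J]_T − [ṁ]_T + [c]_T = −(0) + (0) − (-1) + (-1) = 0
All base exponents vanish — dimensionless.

yes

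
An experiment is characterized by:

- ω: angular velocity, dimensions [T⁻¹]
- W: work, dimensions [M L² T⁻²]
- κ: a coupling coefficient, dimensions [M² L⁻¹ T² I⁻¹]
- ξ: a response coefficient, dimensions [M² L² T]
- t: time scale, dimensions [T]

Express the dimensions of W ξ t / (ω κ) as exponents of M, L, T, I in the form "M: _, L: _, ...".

Collect each base-dimension exponent across the product:
  M: −(0) + (1) − (2) + (2) + (0) = 1
  L: −(0) + (2) − (-1) + (2) + (0) = 5
  T: −(-1) + (-2) − (2) + (1) + (1) = -1
  I: −(0) + (0) − (-1) + (0) + (0) = 1
So the dimensions are [M L⁵ T⁻¹ I].

M: 1, L: 5, T: -1, I: 1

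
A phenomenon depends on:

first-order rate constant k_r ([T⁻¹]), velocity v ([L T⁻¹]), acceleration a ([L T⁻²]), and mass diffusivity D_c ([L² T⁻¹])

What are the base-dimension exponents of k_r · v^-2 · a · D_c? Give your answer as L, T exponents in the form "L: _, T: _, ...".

Collect each base-dimension exponent across the product:
  L: (0) − 2·(1) + (1) + (2) = 1
  T: (-1) − 2·(-1) + (-2) + (-1) = -2
So the dimensions are [L T⁻²].

L: 1, T: -2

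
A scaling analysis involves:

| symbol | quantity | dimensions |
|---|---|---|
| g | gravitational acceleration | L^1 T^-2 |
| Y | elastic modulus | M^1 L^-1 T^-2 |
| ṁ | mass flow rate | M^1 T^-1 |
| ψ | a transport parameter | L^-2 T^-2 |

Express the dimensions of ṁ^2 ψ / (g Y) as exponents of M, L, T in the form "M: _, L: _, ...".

Collect each base-dimension exponent across the product:
  M: −(0) − (1) + 2·(1) + (0) = 1
  L: −(1) − (-1) + 2·(0) + (-2) = -2
  T: −(-2) − (-2) + 2·(-1) + (-2) = 0
So the dimensions are [M L⁻²].

M: 1, L: -2, T: 0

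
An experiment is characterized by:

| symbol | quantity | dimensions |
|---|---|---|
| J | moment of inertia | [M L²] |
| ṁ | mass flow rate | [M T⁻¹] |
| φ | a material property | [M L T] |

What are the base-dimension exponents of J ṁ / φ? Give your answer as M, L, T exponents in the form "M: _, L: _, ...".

M: 1, L: 1, T: -2

Collect each base-dimension exponent across the product:
  M: (1) + (1) − (1) = 1
  L: (2) + (0) − (1) = 1
  T: (0) + (-1) − (1) = -2
So the dimensions are [M L T⁻²].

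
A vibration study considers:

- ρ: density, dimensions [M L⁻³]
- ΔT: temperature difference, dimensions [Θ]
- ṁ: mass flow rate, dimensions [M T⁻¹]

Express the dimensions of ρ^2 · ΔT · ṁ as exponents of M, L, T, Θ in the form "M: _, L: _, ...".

Collect each base-dimension exponent across the product:
  M: 2·(1) + (0) + (1) = 3
  L: 2·(-3) + (0) + (0) = -6
  T: 2·(0) + (0) + (-1) = -1
  Θ: 2·(0) + (1) + (0) = 1
So the dimensions are [M³ L⁻⁶ T⁻¹ Θ].

M: 3, L: -6, T: -1, Θ: 1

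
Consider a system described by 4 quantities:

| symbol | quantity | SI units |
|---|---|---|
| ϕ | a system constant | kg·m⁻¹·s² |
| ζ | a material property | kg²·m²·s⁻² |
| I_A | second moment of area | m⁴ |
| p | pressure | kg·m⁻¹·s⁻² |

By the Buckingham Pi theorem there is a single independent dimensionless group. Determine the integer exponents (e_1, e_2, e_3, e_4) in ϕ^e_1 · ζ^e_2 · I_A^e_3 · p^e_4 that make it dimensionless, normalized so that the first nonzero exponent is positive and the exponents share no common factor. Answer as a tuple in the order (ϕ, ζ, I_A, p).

M: e_1·(1) + e_2·(2) + e_3·(0) + e_4·(1) = 0
L: e_1·(-1) + e_2·(2) + e_3·(4) + e_4·(-1) = 0
T: e_1·(2) + e_2·(-2) + e_3·(0) + e_4·(-2) = 0
Solving this homogeneous linear system for the smallest-integer solution (first nonzero entry positive) gives (1, -2, 2, 3).

(1, -2, 2, 3)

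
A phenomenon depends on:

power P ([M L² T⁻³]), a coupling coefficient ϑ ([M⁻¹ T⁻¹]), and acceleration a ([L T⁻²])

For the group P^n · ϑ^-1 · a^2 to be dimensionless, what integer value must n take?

-1

Balance the M exponent: (1)·n from P, plus −(-1) + 2·(0) = 1 from the rest, must sum to zero.
n + 1 = 0, so n = -1.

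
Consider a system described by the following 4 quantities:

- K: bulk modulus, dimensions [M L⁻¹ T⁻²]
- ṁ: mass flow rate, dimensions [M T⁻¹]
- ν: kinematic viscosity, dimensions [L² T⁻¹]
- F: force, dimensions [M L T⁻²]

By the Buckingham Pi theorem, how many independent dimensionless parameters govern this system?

1

There are 4 variables and 3 base dimensions (M, L, T).
The dimension matrix has rank 3.
Independent dimensionless groups: 4 − 3 = 1.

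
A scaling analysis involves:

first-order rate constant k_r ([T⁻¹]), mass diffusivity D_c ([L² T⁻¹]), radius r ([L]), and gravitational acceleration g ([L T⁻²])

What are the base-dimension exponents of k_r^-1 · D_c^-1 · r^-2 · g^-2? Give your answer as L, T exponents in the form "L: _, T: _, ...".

L: -6, T: 6

Collect each base-dimension exponent across the product:
  L: −(0) − (2) − 2·(1) − 2·(1) = -6
  T: −(-1) − (-1) − 2·(0) − 2·(-2) = 6
So the dimensions are [L⁻⁶ T⁶].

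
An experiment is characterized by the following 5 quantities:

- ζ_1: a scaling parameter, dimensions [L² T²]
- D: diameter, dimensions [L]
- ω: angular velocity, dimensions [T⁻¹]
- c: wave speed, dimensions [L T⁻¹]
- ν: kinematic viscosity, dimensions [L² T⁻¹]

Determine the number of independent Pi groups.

3

There are 5 variables and 2 base dimensions (L, T).
The dimension matrix has rank 2.
Independent dimensionless groups: 5 − 2 = 3.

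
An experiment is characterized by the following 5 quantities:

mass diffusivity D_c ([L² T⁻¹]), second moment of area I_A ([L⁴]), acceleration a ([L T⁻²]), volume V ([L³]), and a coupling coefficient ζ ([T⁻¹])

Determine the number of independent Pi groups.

There are 5 variables and 2 base dimensions (L, T).
The dimension matrix has rank 2.
Independent dimensionless groups: 5 − 2 = 3.

3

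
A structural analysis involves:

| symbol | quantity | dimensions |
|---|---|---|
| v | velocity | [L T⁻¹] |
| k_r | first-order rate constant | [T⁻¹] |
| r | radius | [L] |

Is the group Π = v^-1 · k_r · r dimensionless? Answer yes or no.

yes

Sum the exponent of each base dimension across the product:
  M: −[v]_M + [k_r]_M + [r]_M = −(0) + (0) + (0) = 0
  L: −[v]_L + [k_r]_L + [r]_L = −(1) + (0) + (1) = 0
  T: −[v]_T + [k_r]_T + [r]_T = −(-1) + (-1) + (0) = 0
All base exponents vanish — dimensionless.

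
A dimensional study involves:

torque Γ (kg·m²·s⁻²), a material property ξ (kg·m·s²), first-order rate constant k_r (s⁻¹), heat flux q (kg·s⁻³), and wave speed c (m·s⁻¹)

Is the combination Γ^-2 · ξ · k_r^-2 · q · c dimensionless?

Sum the exponent of each base dimension across the product:
  M: −2·[Γ]_M + [ξ]_M − 2·[k_r]_M + [q]_M + [c]_M = −2·(1) + (1) − 2·(0) + (1) + (0) = 0
  L: −2·[Γ]_L + [ξ]_L − 2·[k_r]_L + [q]_L + [c]_L = −2·(2) + (1) − 2·(0) + (0) + (1) = -2
  T: −2·[Γ]_T + [ξ]_T − 2·[k_r]_T + [q]_T + [c]_T = −2·(-2) + (2) − 2·(-1) + (-3) + (-1) = 4
Net dimensions [L⁻² T⁴] ≠ [1] — not dimensionless.

no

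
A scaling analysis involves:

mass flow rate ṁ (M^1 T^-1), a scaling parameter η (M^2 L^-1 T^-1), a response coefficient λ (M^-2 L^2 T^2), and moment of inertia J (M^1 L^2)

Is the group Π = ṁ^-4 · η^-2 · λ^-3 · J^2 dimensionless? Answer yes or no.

Sum the exponent of each base dimension across the product:
  M: −4·[ṁ]_M − 2·[η]_M − 3·[λ]_M + 2·[J]_M = −4·(1) − 2·(2) − 3·(-2) + 2·(1) = 0
  L: −4·[ṁ]_L − 2·[η]_L − 3·[λ]_L + 2·[J]_L = −4·(0) − 2·(-1) − 3·(2) + 2·(2) = 0
  T: −4·[ṁ]_T − 2·[η]_T − 3·[λ]_T + 2·[J]_T = −4·(-1) − 2·(-1) − 3·(2) + 2·(0) = 0
All base exponents vanish — dimensionless.

yes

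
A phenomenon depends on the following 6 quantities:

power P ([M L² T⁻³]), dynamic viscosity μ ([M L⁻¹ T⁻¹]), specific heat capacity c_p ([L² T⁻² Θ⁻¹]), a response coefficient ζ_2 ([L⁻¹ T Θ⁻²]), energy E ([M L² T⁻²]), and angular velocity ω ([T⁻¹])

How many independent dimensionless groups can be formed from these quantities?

There are 6 variables and 4 base dimensions (M, L, T, Θ).
The dimension matrix has rank 4.
Independent dimensionless groups: 6 − 4 = 2.

2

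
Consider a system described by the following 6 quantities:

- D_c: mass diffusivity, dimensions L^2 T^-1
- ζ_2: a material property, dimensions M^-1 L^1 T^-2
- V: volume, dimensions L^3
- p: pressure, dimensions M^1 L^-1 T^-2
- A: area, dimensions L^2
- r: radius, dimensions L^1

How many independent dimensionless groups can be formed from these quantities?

There are 6 variables and 3 base dimensions (M, L, T).
The dimension matrix has rank 3.
Independent dimensionless groups: 6 − 3 = 3.

3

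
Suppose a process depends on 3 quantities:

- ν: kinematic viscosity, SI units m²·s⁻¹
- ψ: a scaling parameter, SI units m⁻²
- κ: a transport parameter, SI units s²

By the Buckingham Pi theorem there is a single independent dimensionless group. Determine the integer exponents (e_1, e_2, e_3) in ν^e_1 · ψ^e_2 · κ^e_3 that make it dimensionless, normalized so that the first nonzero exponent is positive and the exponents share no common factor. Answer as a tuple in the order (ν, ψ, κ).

(2, 2, 1)

L: e_1·(2) + e_2·(-2) + e_3·(0) = 0
T: e_1·(-1) + e_2·(0) + e_3·(2) = 0
Solving this homogeneous linear system for the smallest-integer solution (first nonzero entry positive) gives (2, 2, 1).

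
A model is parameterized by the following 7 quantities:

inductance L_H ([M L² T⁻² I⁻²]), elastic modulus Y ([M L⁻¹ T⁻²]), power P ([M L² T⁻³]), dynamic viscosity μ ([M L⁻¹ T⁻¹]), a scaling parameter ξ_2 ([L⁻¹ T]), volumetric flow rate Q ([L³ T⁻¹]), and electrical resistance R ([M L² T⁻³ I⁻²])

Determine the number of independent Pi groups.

There are 7 variables and 4 base dimensions (M, L, T, I).
The dimension matrix has rank 4.
Independent dimensionless groups: 7 − 4 = 3.

3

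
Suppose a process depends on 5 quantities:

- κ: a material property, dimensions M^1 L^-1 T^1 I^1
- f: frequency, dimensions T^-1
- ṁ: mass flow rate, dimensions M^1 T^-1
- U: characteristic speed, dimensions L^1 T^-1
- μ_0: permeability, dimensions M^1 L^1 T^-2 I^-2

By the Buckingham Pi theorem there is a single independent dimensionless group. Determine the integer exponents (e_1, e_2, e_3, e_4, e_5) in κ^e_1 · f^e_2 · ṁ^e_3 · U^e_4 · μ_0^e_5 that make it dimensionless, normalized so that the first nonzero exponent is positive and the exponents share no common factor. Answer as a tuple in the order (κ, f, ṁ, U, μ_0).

M: e_1·(1) + e_2·(0) + e_3·(1) + e_4·(0) + e_5·(1) = 0
L: e_1·(-1) + e_2·(0) + e_3·(0) + e_4·(1) + e_5·(1) = 0
T: e_1·(1) + e_2·(-1) + e_3·(-1) + e_4·(-1) + e_5·(-2) = 0
I: e_1·(1) + e_2·(0) + e_3·(0) + e_4·(0) + e_5·(-2) = 0
Solving this homogeneous linear system for the smallest-integer solution (first nonzero entry positive) gives (2, 2, -3, 1, 1).

(2, 2, -3, 1, 1)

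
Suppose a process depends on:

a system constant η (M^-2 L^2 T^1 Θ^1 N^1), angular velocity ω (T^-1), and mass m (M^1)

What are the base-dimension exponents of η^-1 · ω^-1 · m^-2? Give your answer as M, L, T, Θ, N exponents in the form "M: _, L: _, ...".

M: 0, L: -2, T: 0, Θ: -1, N: -1

Collect each base-dimension exponent across the product:
  M: −(-2) − (0) − 2·(1) = 0
  L: −(2) − (0) − 2·(0) = -2
  T: −(1) − (-1) − 2·(0) = 0
  Θ: −(1) − (0) − 2·(0) = -1
  N: −(1) − (0) − 2·(0) = -1
So the dimensions are [L⁻² Θ⁻¹ N⁻¹].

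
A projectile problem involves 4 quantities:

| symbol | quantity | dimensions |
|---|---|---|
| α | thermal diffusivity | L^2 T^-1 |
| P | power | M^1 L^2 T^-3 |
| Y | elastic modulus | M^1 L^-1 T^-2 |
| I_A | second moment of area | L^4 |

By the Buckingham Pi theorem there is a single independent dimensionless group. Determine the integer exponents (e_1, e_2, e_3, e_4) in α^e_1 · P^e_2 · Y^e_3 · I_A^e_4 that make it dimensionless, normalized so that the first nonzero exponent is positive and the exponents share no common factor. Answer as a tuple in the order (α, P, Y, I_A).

M: e_1·(0) + e_2·(1) + e_3·(1) + e_4·(0) = 0
L: e_1·(2) + e_2·(2) + e_3·(-1) + e_4·(4) = 0
T: e_1·(-1) + e_2·(-3) + e_3·(-2) + e_4·(0) = 0
Solving this homogeneous linear system for the smallest-integer solution (first nonzero entry positive) gives (4, -4, 4, 1).

(4, -4, 4, 1)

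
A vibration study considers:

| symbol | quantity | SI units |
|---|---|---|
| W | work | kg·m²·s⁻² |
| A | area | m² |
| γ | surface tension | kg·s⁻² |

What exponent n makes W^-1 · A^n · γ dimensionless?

Balance the L exponent: (2)·n from A, plus −(2) + (0) = -2 from the rest, must sum to zero.
2n − 2 = 0, so n = 1.

1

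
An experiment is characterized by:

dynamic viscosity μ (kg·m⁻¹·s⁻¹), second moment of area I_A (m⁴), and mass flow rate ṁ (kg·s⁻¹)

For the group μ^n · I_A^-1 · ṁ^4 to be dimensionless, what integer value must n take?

-4

Balance the M exponent: (1)·n from μ, plus −(0) + 4·(1) = 4 from the rest, must sum to zero.
n + 4 = 0, so n = -4.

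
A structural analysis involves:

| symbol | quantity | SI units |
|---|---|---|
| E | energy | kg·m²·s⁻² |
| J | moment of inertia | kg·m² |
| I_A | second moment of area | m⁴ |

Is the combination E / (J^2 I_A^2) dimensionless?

Sum the exponent of each base dimension across the product:
  M: [E]_M − 2·[J]_M − 2·[I_A]_M = (1) − 2·(1) − 2·(0) = -1
  L: [E]_L − 2·[J]_L − 2·[I_A]_L = (2) − 2·(2) − 2·(4) = -10
  T: [E]_T − 2·[J]_T − 2·[I_A]_T = (-2) − 2·(0) − 2·(0) = -2
Net dimensions [M⁻¹ L⁻¹⁰ T⁻²] ≠ [1] — not dimensionless.

no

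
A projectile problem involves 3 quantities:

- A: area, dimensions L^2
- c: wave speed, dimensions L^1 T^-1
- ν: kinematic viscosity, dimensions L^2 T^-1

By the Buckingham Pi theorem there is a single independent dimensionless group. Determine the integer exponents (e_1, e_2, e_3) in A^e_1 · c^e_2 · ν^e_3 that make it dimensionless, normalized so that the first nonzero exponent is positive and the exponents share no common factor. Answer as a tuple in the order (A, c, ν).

L: e_1·(2) + e_2·(1) + e_3·(2) = 0
T: e_1·(0) + e_2·(-1) + e_3·(-1) = 0
Solving this homogeneous linear system for the smallest-integer solution (first nonzero entry positive) gives (1, 2, -2).

(1, 2, -2)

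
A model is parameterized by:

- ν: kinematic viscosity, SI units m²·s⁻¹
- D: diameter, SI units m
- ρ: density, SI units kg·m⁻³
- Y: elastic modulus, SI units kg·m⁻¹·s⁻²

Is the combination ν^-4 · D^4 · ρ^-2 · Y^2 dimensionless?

Sum the exponent of each base dimension across the product:
  M: −4·[ν]_M + 4·[D]_M − 2·[ρ]_M + 2·[Y]_M = −4·(0) + 4·(0) − 2·(1) + 2·(1) = 0
  L: −4·[ν]_L + 4·[D]_L − 2·[ρ]_L + 2·[Y]_L = −4·(2) + 4·(1) − 2·(-3) + 2·(-1) = 0
  T: −4·[ν]_T + 4·[D]_T − 2·[ρ]_T + 2·[Y]_T = −4·(-1) + 4·(0) − 2·(0) + 2·(-2) = 0
All base exponents vanish — dimensionless.

yes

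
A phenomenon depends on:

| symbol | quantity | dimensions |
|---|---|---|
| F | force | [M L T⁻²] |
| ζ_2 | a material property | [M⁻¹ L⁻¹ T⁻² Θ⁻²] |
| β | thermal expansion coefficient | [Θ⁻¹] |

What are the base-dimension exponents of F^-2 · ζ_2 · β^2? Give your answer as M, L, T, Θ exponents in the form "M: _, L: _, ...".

Collect each base-dimension exponent across the product:
  M: −2·(1) + (-1) + 2·(0) = -3
  L: −2·(1) + (-1) + 2·(0) = -3
  T: −2·(-2) + (-2) + 2·(0) = 2
  Θ: −2·(0) + (-2) + 2·(-1) = -4
So the dimensions are [M⁻³ L⁻³ T² Θ⁻⁴].

M: -3, L: -3, T: 2, Θ: -4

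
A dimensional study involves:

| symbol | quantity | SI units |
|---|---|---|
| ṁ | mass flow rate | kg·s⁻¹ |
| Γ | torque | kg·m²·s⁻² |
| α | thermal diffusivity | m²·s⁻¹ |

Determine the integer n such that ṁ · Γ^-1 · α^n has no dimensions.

1

Balance the L exponent: (2)·n from α, plus (0) − (2) = -2 from the rest, must sum to zero.
2n − 2 = 0, so n = 1.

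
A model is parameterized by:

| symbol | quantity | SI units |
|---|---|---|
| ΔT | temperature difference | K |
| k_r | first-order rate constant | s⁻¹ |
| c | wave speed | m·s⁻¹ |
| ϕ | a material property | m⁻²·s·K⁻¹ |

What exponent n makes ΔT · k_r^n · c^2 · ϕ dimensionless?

-1

Balance the T exponent: (-1)·n from k_r, plus (0) + 2·(-1) + (1) = -1 from the rest, must sum to zero.
−n − 1 = 0, so n = -1.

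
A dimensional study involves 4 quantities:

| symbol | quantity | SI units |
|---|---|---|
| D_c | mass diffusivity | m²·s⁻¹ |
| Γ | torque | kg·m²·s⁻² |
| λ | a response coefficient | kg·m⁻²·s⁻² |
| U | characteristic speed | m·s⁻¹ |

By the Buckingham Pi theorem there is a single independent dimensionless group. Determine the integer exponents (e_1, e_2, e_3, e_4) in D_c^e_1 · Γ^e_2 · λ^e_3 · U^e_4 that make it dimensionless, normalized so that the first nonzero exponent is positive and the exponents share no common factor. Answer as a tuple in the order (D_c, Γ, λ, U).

M: e_1·(0) + e_2·(1) + e_3·(1) + e_4·(0) = 0
L: e_1·(2) + e_2·(2) + e_3·(-2) + e_4·(1) = 0
T: e_1·(-1) + e_2·(-2) + e_3·(-2) + e_4·(-1) = 0
Solving this homogeneous linear system for the smallest-integer solution (first nonzero entry positive) gives (4, -1, 1, -4).

(4, -1, 1, -4)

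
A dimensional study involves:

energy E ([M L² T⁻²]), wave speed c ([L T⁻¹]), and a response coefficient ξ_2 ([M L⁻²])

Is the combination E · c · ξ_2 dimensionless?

no

Sum the exponent of each base dimension across the product:
  M: [E]_M + [c]_M + [ξ_2]_M = (1) + (0) + (1) = 2
  L: [E]_L + [c]_L + [ξ_2]_L = (2) + (1) + (-2) = 1
  T: [E]_T + [c]_T + [ξ_2]_T = (-2) + (-1) + (0) = -3
Net dimensions [M² L T⁻³] ≠ [1] — not dimensionless.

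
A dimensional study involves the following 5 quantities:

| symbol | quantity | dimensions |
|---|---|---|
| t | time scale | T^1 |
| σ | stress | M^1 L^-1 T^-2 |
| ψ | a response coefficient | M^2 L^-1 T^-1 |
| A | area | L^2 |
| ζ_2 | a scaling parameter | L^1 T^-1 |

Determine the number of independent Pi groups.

There are 5 variables and 3 base dimensions (M, L, T).
The dimension matrix has rank 3.
Independent dimensionless groups: 5 − 3 = 2.

2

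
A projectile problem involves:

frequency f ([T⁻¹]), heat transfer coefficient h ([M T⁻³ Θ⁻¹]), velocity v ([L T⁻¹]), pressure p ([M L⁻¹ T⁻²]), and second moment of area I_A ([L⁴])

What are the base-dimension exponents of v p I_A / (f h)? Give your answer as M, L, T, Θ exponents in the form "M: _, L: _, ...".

M: 0, L: 4, T: 1, Θ: 1

Collect each base-dimension exponent across the product:
  M: −(0) − (1) + (0) + (1) + (0) = 0
  L: −(0) − (0) + (1) + (-1) + (4) = 4
  T: −(-1) − (-3) + (-1) + (-2) + (0) = 1
  Θ: −(0) − (-1) + (0) + (0) + (0) = 1
So the dimensions are [L⁴ T Θ].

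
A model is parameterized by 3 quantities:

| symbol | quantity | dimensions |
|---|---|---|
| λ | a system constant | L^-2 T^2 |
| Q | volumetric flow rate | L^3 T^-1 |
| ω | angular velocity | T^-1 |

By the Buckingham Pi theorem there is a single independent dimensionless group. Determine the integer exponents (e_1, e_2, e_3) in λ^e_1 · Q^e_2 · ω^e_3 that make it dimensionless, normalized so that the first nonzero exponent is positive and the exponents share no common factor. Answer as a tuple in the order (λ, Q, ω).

(3, 2, 4)

L: e_1·(-2) + e_2·(3) + e_3·(0) = 0
T: e_1·(2) + e_2·(-1) + e_3·(-1) = 0
Solving this homogeneous linear system for the smallest-integer solution (first nonzero entry positive) gives (3, 2, 4).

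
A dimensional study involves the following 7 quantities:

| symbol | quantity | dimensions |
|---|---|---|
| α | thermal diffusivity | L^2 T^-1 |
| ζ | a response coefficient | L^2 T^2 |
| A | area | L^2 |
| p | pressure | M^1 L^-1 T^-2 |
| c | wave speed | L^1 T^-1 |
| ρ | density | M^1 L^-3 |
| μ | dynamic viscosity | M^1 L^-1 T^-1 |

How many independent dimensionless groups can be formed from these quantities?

4

There are 7 variables and 3 base dimensions (M, L, T).
The dimension matrix has rank 3.
Independent dimensionless groups: 7 − 3 = 4.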